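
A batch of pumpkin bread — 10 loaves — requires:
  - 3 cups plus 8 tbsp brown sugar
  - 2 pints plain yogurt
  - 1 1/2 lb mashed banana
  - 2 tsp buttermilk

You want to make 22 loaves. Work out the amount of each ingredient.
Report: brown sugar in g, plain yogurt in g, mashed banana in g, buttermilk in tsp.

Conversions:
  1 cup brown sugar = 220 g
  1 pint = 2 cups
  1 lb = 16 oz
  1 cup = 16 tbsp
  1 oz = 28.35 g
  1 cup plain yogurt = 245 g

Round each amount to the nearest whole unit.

Scaling factor: 22/10 = 11/5 = 2.2.
brown sugar: (3 cup + 8 tbsp = 3.5 cup) × 11/5 × 220 g/cup = 1694 g
plain yogurt: 2 pint × 11/5 × 2 cup/pint × 245 g/cup = 2156 g
mashed banana: 1.5 lb × 11/5 × 16 oz/lb × 28.35 g/oz ≈ 1497 g
buttermilk: 2 tsp × 11/5 ≈ 4 tsp

brown sugar: 1694 g; plain yogurt: 2156 g; mashed banana: 1497 g; buttermilk: 4 tsp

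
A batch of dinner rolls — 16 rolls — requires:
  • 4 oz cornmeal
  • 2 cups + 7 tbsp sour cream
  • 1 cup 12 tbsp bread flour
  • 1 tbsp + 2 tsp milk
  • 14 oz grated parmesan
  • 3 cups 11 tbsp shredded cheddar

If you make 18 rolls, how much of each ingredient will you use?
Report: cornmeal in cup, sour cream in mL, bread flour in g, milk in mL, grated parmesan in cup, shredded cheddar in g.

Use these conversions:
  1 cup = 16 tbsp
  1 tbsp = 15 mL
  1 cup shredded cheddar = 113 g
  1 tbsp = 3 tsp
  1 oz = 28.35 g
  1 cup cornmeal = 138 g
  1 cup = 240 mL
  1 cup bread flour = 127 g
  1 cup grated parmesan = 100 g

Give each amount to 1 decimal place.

Scaling factor: 18/16 = 9/8 = 1.125.
cornmeal: 4 oz × 9/8 × 28.35 g/oz ÷ 138 g/cup ≈ 0.9 cup
sour cream: (2 cup + 7 tbsp = 2.4375 cup) × 9/8 × 240 mL/cup ≈ 658.1 mL
bread flour: (1 cup + 12 tbsp = 1.75 cup) × 9/8 × 127 g/cup ≈ 250.0 g
milk: (1 tbsp + 2 tsp = 5/3 tbsp) × 9/8 × 15 mL/tbsp ≈ 28.1 mL
grated parmesan: 14 oz × 9/8 × 28.35 g/oz ÷ 100 g/cup ≈ 4.5 cup
shredded cheddar: (3 cup + 11 tbsp = 3.6875 cup) × 9/8 × 113 g/cup ≈ 468.8 g

cornmeal: 0.9 cup; sour cream: 658.1 mL; bread flour: 250.0 g; milk: 28.1 mL; grated parmesan: 4.5 cup; shredded cheddar: 468.8 g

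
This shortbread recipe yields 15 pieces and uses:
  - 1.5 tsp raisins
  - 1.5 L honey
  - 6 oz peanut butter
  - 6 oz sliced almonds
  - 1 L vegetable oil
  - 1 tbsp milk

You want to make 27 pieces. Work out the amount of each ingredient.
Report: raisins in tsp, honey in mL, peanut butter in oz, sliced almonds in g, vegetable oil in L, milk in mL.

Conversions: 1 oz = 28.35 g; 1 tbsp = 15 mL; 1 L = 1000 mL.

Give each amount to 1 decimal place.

Scaling factor: 27/15 = 9/5 = 1.8.
raisins: 1.5 tsp × 9/5 = 2.7 tsp
honey: 1.5 L × 9/5 × 1000 mL/L = 2700.0 mL
peanut butter: 6 oz × 9/5 = 10.8 oz
sliced almonds: 6 oz × 9/5 × 28.35 g/oz ≈ 306.2 g
vegetable oil: 1 L × 9/5 = 1.8 L
milk: 1 tbsp × 9/5 × 15 mL/tbsp = 27.0 mL

raisins: 2.7 tsp; honey: 2700.0 mL; peanut butter: 10.8 oz; sliced almonds: 306.2 g; vegetable oil: 1.8 L; milk: 27.0 mL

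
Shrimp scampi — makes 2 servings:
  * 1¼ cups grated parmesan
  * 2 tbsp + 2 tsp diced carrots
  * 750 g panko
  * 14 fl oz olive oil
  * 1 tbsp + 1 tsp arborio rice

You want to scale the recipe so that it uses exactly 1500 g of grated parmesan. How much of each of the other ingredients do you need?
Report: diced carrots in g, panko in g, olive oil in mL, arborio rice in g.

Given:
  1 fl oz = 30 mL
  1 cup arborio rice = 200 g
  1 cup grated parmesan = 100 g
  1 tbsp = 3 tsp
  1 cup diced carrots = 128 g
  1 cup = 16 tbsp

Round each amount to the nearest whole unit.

diced carrots: 256 g; panko: 9000 g; olive oil: 5040 mL; arborio rice: 200 g

The original recipe has 125 g of grated parmesan, so the scaling factor is 1500 ÷ 125 = 12.
diced carrots: (2 tbsp + 2 tsp = 8/3 tbsp) × 12 ÷ 16 tbsp/cup × 128 g/cup = 256 g
panko: 750 g × 12 = 9000 g
olive oil: 14 fl oz × 12 × 30 mL/fl oz = 5040 mL
arborio rice: (1 tbsp + 1 tsp = 4/3 tbsp) × 12 ÷ 16 tbsp/cup × 200 g/cup = 200 g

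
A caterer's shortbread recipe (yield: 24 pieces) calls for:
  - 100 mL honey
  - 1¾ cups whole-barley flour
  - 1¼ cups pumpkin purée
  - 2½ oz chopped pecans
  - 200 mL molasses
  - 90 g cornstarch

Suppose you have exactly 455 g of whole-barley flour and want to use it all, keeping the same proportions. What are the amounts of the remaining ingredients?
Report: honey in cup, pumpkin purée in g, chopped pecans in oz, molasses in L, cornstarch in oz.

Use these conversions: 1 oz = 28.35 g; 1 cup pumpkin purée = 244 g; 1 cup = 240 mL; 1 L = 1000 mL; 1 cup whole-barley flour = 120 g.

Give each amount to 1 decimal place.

The original recipe has 210 g of whole-barley flour, so the scaling factor is 455 ÷ 210 = 13/6.
honey: 100 mL × 13/6 ÷ 240 mL/cup ≈ 0.9 cup
pumpkin purée: 1.25 cup × 13/6 × 244 g/cup ≈ 660.8 g
chopped pecans: 2.5 oz × 13/6 ≈ 5.4 oz
molasses: 200 mL × 13/6 ÷ 1000 mL/L ≈ 0.4 L
cornstarch: 90 g × 13/6 ÷ 28.35 g/oz ≈ 6.9 oz

honey: 0.9 cup; pumpkin purée: 660.8 g; chopped pecans: 5.4 oz; molasses: 0.4 L; cornstarch: 6.9 oz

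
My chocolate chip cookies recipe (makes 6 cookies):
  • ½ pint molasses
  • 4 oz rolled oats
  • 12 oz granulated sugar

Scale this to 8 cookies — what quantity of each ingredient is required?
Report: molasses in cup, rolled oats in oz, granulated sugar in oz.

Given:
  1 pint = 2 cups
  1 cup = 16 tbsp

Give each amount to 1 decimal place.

molasses: 1.3 cup; rolled oats: 5.3 oz; granulated sugar: 16.0 oz

Scaling factor: 8/6 = 4/3.
molasses: 0.5 pint × 4/3 × 2 cup/pint ≈ 1.3 cup
rolled oats: 4 oz × 4/3 ≈ 5.3 oz
granulated sugar: 12 oz × 4/3 = 16.0 oz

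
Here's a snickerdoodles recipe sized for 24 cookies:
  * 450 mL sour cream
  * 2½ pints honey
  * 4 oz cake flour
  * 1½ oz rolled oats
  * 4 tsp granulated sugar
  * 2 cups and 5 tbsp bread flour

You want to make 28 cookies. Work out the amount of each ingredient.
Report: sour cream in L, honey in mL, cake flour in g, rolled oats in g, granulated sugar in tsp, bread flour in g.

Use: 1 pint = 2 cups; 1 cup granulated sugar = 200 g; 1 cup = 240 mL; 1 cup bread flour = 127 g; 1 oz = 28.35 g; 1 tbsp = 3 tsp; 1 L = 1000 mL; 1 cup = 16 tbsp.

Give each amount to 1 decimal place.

Scaling factor: 28/24 = 7/6.
sour cream: 450 mL × 7/6 ÷ 1000 mL/L ≈ 0.5 L
honey: 2.5 pint × 7/6 × 2 cup/pint × 240 mL/cup = 1400.0 mL
cake flour: 4 oz × 7/6 × 28.35 g/oz = 132.3 g
rolled oats: 1.5 oz × 7/6 × 28.35 g/oz ≈ 49.6 g
granulated sugar: 4 tsp × 7/6 ≈ 4.7 tsp
bread flour: (2 cup + 5 tbsp = 2.3125 cup) × 7/6 × 127 g/cup ≈ 342.6 g

sour cream: 0.5 L; honey: 1400.0 mL; cake flour: 132.3 g; rolled oats: 49.6 g; granulated sugar: 4.7 tsp; bread flour: 342.6 g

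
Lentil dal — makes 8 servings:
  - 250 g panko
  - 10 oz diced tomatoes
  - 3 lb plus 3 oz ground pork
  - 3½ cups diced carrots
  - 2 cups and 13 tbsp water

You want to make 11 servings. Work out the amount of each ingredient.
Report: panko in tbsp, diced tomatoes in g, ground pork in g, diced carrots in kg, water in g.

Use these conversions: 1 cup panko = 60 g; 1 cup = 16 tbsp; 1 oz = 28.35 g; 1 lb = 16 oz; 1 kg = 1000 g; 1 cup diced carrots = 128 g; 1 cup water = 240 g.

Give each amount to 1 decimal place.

panko: 91.7 tbsp; diced tomatoes: 389.8 g; ground pork: 1988.0 g; diced carrots: 0.6 kg; water: 928.1 g

Scaling factor: 11/8 = 1.375.
panko: 250 g × 11/8 ÷ 60 g/cup × 16 tbsp/cup ≈ 91.7 tbsp
diced tomatoes: 10 oz × 11/8 × 28.35 g/oz ≈ 389.8 g
ground pork: (3 lb + 3 oz = 3.1875 lb) × 11/8 × 16 oz/lb × 28.35 g/oz ≈ 1988.0 g
diced carrots: 3.5 cup × 11/8 × 128 g/cup ÷ 1000 g/kg ≈ 0.6 kg
water: (2 cup + 13 tbsp = 2.8125 cup) × 11/8 × 240 g/cup ≈ 928.1 g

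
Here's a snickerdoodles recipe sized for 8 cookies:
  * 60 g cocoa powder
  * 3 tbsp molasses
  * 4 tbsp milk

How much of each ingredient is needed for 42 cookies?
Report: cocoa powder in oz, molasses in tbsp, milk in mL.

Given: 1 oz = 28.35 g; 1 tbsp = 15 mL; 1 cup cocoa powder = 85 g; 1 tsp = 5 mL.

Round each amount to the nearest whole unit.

cocoa powder: 11 oz; molasses: 16 tbsp; milk: 315 mL

Scaling factor: 42/8 = 21/4 = 5.25.
cocoa powder: 60 g × 21/4 ÷ 28.35 g/oz ≈ 11 oz
molasses: 3 tbsp × 21/4 ≈ 16 tbsp
milk: 4 tbsp × 21/4 × 15 mL/tbsp = 315 mL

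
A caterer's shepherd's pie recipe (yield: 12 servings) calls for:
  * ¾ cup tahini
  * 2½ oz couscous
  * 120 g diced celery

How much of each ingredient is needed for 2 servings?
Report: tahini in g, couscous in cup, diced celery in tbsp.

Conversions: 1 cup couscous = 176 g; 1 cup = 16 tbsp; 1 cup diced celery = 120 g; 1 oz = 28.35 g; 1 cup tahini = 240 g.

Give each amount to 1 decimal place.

tahini: 30.0 g; couscous: 0.1 cup; diced celery: 2.7 tbsp

Scaling factor: 2/12 = 1/6.
tahini: 0.75 cup × 1/6 × 240 g/cup = 30.0 g
couscous: 2.5 oz × 1/6 × 28.35 g/oz ÷ 176 g/cup ≈ 0.1 cup
diced celery: 120 g × 1/6 ÷ 120 g/cup × 16 tbsp/cup ≈ 2.7 tbsp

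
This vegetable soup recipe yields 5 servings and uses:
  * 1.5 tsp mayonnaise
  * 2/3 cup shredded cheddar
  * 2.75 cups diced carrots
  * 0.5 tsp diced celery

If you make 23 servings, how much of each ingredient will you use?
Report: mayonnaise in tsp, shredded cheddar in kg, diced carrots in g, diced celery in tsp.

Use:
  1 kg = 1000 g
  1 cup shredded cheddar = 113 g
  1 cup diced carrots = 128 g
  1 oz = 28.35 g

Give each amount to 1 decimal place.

Scaling factor: 23/5 = 4.6.
mayonnaise: 1.5 tsp × 23/5 = 6.9 tsp
shredded cheddar: 2/3 cup × 23/5 × 113 g/cup ÷ 1000 g/kg ≈ 0.3 kg
diced carrots: 2.75 cup × 23/5 × 128 g/cup = 1619.2 g
diced celery: 0.5 tsp × 23/5 = 2.3 tsp

mayonnaise: 6.9 tsp; shredded cheddar: 0.3 kg; diced carrots: 1619.2 g; diced celery: 2.3 tsp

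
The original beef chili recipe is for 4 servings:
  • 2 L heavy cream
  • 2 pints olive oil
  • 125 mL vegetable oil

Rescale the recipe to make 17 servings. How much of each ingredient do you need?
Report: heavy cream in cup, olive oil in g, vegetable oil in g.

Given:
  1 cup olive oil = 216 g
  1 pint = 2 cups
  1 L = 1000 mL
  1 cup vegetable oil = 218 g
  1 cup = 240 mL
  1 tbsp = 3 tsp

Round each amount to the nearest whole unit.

Scaling factor: 17/4 = 4.25.
heavy cream: 2 L × 17/4 × 1000 mL/L ÷ 240 mL/cup ≈ 35 cup
olive oil: 2 pint × 17/4 × 2 cup/pint × 216 g/cup = 3672 g
vegetable oil: 125 mL × 17/4 ÷ 240 mL/cup × 218 g/cup ≈ 483 g

heavy cream: 35 cup; olive oil: 3672 g; vegetable oil: 483 g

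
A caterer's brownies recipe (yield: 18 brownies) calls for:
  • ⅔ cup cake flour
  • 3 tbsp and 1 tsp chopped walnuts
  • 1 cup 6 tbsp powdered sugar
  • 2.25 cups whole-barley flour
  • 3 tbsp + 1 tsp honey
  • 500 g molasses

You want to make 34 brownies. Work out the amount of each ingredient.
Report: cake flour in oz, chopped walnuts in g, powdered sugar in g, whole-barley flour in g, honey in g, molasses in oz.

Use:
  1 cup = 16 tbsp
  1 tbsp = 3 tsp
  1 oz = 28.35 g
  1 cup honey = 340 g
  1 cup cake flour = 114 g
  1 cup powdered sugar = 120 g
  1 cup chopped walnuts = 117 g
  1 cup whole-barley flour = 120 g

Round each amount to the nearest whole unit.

Scaling factor: 34/18 = 17/9.
cake flour: 2/3 cup × 17/9 × 114 g/cup ÷ 28.35 g/oz ≈ 5 oz
chopped walnuts: (3 tbsp + 1 tsp = 10/3 tbsp) × 17/9 ÷ 16 tbsp/cup × 117 g/cup ≈ 46 g
powdered sugar: (1 cup + 6 tbsp = 1.375 cup) × 17/9 × 120 g/cup ≈ 312 g
whole-barley flour: 2.25 cup × 17/9 × 120 g/cup = 510 g
honey: (3 tbsp + 1 tsp = 10/3 tbsp) × 17/9 ÷ 16 tbsp/cup × 340 g/cup ≈ 134 g
molasses: 500 g × 17/9 ÷ 28.35 g/oz ≈ 33 oz

cake flour: 5 oz; chopped walnuts: 46 g; powdered sugar: 312 g; whole-barley flour: 510 g; honey: 134 g; molasses: 33 oz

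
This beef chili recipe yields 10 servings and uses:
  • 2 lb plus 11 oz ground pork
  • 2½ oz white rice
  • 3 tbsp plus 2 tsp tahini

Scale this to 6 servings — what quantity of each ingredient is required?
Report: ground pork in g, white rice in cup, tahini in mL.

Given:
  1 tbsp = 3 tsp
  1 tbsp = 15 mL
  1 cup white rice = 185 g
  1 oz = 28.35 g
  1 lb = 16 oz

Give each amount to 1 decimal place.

ground pork: 731.4 g; white rice: 0.2 cup; tahini: 33.0 mL

Scaling factor: 6/10 = 3/5 = 0.6.
ground pork: (2 lb + 11 oz = 2.6875 lb) × 3/5 × 16 oz/lb × 28.35 g/oz ≈ 731.4 g
white rice: 2.5 oz × 3/5 × 28.35 g/oz ÷ 185 g/cup ≈ 0.2 cup
tahini: (3 tbsp + 2 tsp = 11/3 tbsp) × 3/5 × 15 mL/tbsp = 33.0 mL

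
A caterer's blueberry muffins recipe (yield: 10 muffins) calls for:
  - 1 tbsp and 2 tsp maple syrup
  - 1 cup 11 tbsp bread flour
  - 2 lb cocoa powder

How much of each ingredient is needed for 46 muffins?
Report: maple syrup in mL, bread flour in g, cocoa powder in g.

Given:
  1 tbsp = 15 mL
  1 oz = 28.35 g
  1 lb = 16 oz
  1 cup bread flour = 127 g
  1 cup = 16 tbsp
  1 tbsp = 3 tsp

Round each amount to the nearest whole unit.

maple syrup: 115 mL; bread flour: 986 g; cocoa powder: 4173 g

Scaling factor: 46/10 = 23/5 = 4.6.
maple syrup: (1 tbsp + 2 tsp = 5/3 tbsp) × 23/5 × 15 mL/tbsp = 115 mL
bread flour: (1 cup + 11 tbsp = 1.6875 cup) × 23/5 × 127 g/cup ≈ 986 g
cocoa powder: 2 lb × 23/5 × 16 oz/lb × 28.35 g/oz ≈ 4173 g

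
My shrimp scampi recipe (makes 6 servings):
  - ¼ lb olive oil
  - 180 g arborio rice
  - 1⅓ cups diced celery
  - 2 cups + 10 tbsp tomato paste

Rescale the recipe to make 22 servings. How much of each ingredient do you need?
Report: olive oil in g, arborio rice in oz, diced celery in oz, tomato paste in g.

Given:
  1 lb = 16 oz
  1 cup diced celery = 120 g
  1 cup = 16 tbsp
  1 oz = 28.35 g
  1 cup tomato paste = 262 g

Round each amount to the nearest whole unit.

Scaling factor: 22/6 = 11/3.
olive oil: 0.25 lb × 11/3 × 16 oz/lb × 28.35 g/oz ≈ 416 g
arborio rice: 180 g × 11/3 ÷ 28.35 g/oz ≈ 23 oz
diced celery: 4/3 cup × 11/3 × 120 g/cup ÷ 28.35 g/oz ≈ 21 oz
tomato paste: (2 cup + 10 tbsp = 2.625 cup) × 11/3 × 262 g/cup ≈ 2522 g

olive oil: 416 g; arborio rice: 23 oz; diced celery: 21 oz; tomato paste: 2522 g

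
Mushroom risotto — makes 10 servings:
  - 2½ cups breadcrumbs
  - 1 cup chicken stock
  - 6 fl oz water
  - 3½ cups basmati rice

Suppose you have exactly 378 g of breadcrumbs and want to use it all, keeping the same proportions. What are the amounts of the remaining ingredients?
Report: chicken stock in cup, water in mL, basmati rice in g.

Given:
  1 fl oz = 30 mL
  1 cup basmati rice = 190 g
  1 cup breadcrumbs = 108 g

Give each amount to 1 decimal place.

chicken stock: 1.4 cup; water: 252.0 mL; basmati rice: 931.0 g

The original recipe has 270 g of breadcrumbs, so the scaling factor is 378 ÷ 270 = 7/5 = 1.4.
chicken stock: 1 cup × 7/5 = 1.4 cup
water: 6 fl oz × 7/5 × 30 mL/fl oz = 252.0 mL
basmati rice: 3.5 cup × 7/5 × 190 g/cup = 931.0 g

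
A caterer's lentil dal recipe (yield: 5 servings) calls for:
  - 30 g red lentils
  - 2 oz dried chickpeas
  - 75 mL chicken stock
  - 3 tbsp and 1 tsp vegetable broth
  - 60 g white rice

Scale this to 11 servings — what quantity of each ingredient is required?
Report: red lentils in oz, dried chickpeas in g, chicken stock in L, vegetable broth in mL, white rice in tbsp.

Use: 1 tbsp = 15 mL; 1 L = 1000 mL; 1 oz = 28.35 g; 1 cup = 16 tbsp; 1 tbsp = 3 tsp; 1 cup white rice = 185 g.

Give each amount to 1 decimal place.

Scaling factor: 11/5 = 2.2.
red lentils: 30 g × 11/5 ÷ 28.35 g/oz ≈ 2.3 oz
dried chickpeas: 2 oz × 11/5 × 28.35 g/oz ≈ 124.7 g
chicken stock: 75 mL × 11/5 ÷ 1000 mL/L ≈ 0.2 L
vegetable broth: (3 tbsp + 1 tsp = 10/3 tbsp) × 11/5 × 15 mL/tbsp = 110.0 mL
white rice: 60 g × 11/5 ÷ 185 g/cup × 16 tbsp/cup ≈ 11.4 tbsp

red lentils: 2.3 oz; dried chickpeas: 124.7 g; chicken stock: 0.2 L; vegetable broth: 110.0 mL; white rice: 11.4 tbsp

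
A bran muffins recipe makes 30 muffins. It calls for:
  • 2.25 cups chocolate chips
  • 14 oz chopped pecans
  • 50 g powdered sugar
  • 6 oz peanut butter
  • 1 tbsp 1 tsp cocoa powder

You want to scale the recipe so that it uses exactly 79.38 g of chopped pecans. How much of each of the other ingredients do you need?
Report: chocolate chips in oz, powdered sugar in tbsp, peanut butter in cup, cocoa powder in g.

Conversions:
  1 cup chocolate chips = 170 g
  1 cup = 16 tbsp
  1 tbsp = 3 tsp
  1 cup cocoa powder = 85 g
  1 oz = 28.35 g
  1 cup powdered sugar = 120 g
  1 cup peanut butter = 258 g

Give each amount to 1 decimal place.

The original recipe has 396.9 g of chopped pecans, so the scaling factor is 79.38 ÷ 396.9 = 1/5 = 0.2.
chocolate chips: 2.25 cup × 1/5 × 170 g/cup ÷ 28.35 g/oz ≈ 2.7 oz
powdered sugar: 50 g × 1/5 ÷ 120 g/cup × 16 tbsp/cup ≈ 1.3 tbsp
peanut butter: 6 oz × 1/5 × 28.35 g/oz ÷ 258 g/cup ≈ 0.1 cup
cocoa powder: (1 tbsp + 1 tsp = 4/3 tbsp) × 1/5 ÷ 16 tbsp/cup × 85 g/cup ≈ 1.4 g

chocolate chips: 2.7 oz; powdered sugar: 1.3 tbsp; peanut butter: 0.1 cup; cocoa powder: 1.4 g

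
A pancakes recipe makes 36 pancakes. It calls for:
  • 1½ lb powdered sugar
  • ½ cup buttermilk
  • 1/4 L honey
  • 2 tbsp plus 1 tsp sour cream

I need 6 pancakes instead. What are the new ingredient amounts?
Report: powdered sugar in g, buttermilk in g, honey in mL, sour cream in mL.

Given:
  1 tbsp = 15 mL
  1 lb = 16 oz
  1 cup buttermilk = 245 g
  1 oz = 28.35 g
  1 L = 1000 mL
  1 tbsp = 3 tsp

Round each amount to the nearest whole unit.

powdered sugar: 113 g; buttermilk: 20 g; honey: 42 mL; sour cream: 6 mL

Scaling factor: 6/36 = 1/6.
powdered sugar: 1.5 lb × 1/6 × 16 oz/lb × 28.35 g/oz ≈ 113 g
buttermilk: 0.5 cup × 1/6 × 245 g/cup ≈ 20 g
honey: 0.25 L × 1/6 × 1000 mL/L ≈ 42 mL
sour cream: (2 tbsp + 1 tsp = 7/3 tbsp) × 1/6 × 15 mL/tbsp ≈ 6 mL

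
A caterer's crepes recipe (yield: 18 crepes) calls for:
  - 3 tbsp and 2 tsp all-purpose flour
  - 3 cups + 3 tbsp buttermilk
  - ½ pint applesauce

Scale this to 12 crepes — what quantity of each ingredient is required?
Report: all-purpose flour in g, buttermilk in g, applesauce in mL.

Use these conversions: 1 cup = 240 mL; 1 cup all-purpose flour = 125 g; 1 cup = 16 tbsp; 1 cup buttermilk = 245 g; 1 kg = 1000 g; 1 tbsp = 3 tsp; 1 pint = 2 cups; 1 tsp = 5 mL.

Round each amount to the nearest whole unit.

Scaling factor: 12/18 = 2/3.
all-purpose flour: (3 tbsp + 2 tsp = 11/3 tbsp) × 2/3 ÷ 16 tbsp/cup × 125 g/cup ≈ 19 g
buttermilk: (3 cup + 3 tbsp = 3.1875 cup) × 2/3 × 245 g/cup ≈ 521 g
applesauce: 0.5 pint × 2/3 × 2 cup/pint × 240 mL/cup = 160 mL

all-purpose flour: 19 g; buttermilk: 521 g; applesauce: 160 mL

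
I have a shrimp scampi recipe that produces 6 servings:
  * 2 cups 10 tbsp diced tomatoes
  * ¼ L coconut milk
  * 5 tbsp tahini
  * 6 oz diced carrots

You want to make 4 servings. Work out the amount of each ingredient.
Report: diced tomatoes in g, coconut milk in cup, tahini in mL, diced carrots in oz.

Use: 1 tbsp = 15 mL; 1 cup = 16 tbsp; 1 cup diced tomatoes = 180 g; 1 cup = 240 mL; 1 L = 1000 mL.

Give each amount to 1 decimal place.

diced tomatoes: 315.0 g; coconut milk: 0.7 cup; tahini: 50.0 mL; diced carrots: 4.0 oz

Scaling factor: 4/6 = 2/3.
diced tomatoes: (2 cup + 10 tbsp = 2.625 cup) × 2/3 × 180 g/cup = 315.0 g
coconut milk: 0.25 L × 2/3 × 1000 mL/L ÷ 240 mL/cup ≈ 0.7 cup
tahini: 5 tbsp × 2/3 × 15 mL/tbsp = 50.0 mL
diced carrots: 6 oz × 2/3 = 4.0 oz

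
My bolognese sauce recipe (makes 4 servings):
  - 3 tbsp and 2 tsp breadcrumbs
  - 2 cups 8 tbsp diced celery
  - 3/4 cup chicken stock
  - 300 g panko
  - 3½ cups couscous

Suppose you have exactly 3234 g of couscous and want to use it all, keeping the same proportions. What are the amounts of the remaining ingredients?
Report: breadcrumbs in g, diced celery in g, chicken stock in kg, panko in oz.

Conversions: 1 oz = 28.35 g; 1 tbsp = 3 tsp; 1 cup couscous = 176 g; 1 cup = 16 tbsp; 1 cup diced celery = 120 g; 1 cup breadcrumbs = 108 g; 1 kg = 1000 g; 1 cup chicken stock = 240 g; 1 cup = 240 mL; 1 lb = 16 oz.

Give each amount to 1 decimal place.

breadcrumbs: 129.9 g; diced celery: 1575.0 g; chicken stock: 0.9 kg; panko: 55.6 oz

The original recipe has 616 g of couscous, so the scaling factor is 3234 ÷ 616 = 21/4 = 5.25.
breadcrumbs: (3 tbsp + 2 tsp = 11/3 tbsp) × 21/4 ÷ 16 tbsp/cup × 108 g/cup ≈ 129.9 g
diced celery: (2 cup + 8 tbsp = 2.5 cup) × 21/4 × 120 g/cup = 1575.0 g
chicken stock: 0.75 cup × 21/4 × 240 g/cup ÷ 1000 g/kg ≈ 0.9 kg
panko: 300 g × 21/4 ÷ 28.35 g/oz ≈ 55.6 oz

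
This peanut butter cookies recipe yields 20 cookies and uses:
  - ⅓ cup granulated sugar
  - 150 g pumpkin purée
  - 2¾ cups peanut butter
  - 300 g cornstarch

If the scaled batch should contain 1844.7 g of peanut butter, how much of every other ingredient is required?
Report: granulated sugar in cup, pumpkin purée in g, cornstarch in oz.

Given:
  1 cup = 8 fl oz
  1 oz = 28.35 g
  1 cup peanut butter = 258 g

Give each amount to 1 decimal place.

granulated sugar: 0.9 cup; pumpkin purée: 390.0 g; cornstarch: 27.5 oz

The original recipe has 709.5 g of peanut butter, so the scaling factor is 1844.7 ÷ 709.5 = 13/5 = 2.6.
granulated sugar: 1/3 cup × 13/5 ≈ 0.9 cup
pumpkin purée: 150 g × 13/5 = 390.0 g
cornstarch: 300 g × 13/5 ÷ 28.35 g/oz ≈ 27.5 oz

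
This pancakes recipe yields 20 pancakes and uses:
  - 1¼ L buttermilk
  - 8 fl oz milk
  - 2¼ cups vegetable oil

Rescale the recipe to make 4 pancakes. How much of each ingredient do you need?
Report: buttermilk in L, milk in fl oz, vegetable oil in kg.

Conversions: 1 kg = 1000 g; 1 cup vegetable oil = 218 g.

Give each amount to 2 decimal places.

Scaling factor: 4/20 = 1/5 = 0.2.
buttermilk: 1.25 L × 1/5 = 0.25 L
milk: 8 fl oz × 1/5 = 1.60 fl oz
vegetable oil: 2.25 cup × 1/5 × 218 g/cup ÷ 1000 g/kg ≈ 0.10 kg

buttermilk: 0.25 L; milk: 1.60 fl oz; vegetable oil: 0.10 kg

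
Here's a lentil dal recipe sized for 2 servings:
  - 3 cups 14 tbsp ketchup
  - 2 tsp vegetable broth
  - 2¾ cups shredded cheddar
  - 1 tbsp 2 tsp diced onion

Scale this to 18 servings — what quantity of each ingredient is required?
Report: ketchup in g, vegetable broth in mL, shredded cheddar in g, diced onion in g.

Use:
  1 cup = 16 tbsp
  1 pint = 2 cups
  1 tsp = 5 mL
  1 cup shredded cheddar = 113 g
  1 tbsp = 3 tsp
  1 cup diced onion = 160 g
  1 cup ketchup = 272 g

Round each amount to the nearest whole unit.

ketchup: 9486 g; vegetable broth: 90 mL; shredded cheddar: 2797 g; diced onion: 150 g

Scaling factor: 18/2 = 9.
ketchup: (3 cup + 14 tbsp = 3.875 cup) × 9 × 272 g/cup = 9486 g
vegetable broth: 2 tsp × 9 × 5 mL/tsp = 90 mL
shredded cheddar: 2.75 cup × 9 × 113 g/cup ≈ 2797 g
diced onion: (1 tbsp + 2 tsp = 5/3 tbsp) × 9 ÷ 16 tbsp/cup × 160 g/cup = 150 g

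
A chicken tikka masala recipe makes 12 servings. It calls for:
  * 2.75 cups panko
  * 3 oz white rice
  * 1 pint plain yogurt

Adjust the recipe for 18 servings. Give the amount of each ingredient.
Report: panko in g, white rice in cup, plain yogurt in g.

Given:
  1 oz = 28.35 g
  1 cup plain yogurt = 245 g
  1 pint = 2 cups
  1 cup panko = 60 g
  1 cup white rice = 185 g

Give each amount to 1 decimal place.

Scaling factor: 18/12 = 3/2 = 1.5.
panko: 2.75 cup × 3/2 × 60 g/cup = 247.5 g
white rice: 3 oz × 3/2 × 28.35 g/oz ÷ 185 g/cup ≈ 0.7 cup
plain yogurt: 1 pint × 3/2 × 2 cup/pint × 245 g/cup = 735.0 g

panko: 247.5 g; white rice: 0.7 cup; plain yogurt: 735.0 g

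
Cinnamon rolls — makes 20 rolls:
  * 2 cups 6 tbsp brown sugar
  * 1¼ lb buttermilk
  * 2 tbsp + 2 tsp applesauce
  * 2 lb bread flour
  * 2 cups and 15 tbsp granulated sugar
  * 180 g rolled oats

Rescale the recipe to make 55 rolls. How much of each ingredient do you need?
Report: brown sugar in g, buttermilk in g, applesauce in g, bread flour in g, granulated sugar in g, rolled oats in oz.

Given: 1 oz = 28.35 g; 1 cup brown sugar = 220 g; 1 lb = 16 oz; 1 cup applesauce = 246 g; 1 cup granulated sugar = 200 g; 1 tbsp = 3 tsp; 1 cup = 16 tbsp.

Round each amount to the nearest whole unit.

brown sugar: 1437 g; buttermilk: 1559 g; applesauce: 113 g; bread flour: 2495 g; granulated sugar: 1616 g; rolled oats: 17 oz

Scaling factor: 55/20 = 11/4 = 2.75.
brown sugar: (2 cup + 6 tbsp = 2.375 cup) × 11/4 × 220 g/cup ≈ 1437 g
buttermilk: 1.25 lb × 11/4 × 16 oz/lb × 28.35 g/oz ≈ 1559 g
applesauce: (2 tbsp + 2 tsp = 8/3 tbsp) × 11/4 ÷ 16 tbsp/cup × 246 g/cup ≈ 113 g
bread flour: 2 lb × 11/4 × 16 oz/lb × 28.35 g/oz ≈ 2495 g
granulated sugar: (2 cup + 15 tbsp = 2.9375 cup) × 11/4 × 200 g/cup ≈ 1616 g
rolled oats: 180 g × 11/4 ÷ 28.35 g/oz ≈ 17 oz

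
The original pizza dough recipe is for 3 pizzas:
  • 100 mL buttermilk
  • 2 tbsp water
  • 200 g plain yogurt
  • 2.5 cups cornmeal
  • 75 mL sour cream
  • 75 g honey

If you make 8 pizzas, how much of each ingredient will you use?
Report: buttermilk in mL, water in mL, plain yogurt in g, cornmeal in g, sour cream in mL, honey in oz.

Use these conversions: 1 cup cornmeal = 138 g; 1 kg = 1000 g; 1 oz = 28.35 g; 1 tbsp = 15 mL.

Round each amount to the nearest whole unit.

buttermilk: 267 mL; water: 80 mL; plain yogurt: 533 g; cornmeal: 920 g; sour cream: 200 mL; honey: 7 oz

Scaling factor: 8/3.
buttermilk: 100 mL × 8/3 ≈ 267 mL
water: 2 tbsp × 8/3 × 15 mL/tbsp = 80 mL
plain yogurt: 200 g × 8/3 ≈ 533 g
cornmeal: 2.5 cup × 8/3 × 138 g/cup = 920 g
sour cream: 75 mL × 8/3 = 200 mL
honey: 75 g × 8/3 ÷ 28.35 g/oz ≈ 7 oz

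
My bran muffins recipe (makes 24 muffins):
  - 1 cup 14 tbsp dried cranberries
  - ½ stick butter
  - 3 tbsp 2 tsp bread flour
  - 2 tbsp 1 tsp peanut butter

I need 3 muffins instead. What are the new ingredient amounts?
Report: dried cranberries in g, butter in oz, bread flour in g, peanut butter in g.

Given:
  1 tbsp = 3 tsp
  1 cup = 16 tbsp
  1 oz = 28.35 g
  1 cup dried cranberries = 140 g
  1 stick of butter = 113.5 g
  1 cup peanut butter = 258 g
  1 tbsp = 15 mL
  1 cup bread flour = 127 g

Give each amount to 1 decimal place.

dried cranberries: 32.8 g; butter: 0.3 oz; bread flour: 3.6 g; peanut butter: 4.7 g

Scaling factor: 3/24 = 1/8 = 0.125.
dried cranberries: (1 cup + 14 tbsp = 1.875 cup) × 1/8 × 140 g/cup ≈ 32.8 g
butter: 0.5 stick × 1/8 × 113.5 g/stick ÷ 28.35 g/oz ≈ 0.3 oz
bread flour: (3 tbsp + 2 tsp = 11/3 tbsp) × 1/8 ÷ 16 tbsp/cup × 127 g/cup ≈ 3.6 g
peanut butter: (2 tbsp + 1 tsp = 7/3 tbsp) × 1/8 ÷ 16 tbsp/cup × 258 g/cup ≈ 4.7 g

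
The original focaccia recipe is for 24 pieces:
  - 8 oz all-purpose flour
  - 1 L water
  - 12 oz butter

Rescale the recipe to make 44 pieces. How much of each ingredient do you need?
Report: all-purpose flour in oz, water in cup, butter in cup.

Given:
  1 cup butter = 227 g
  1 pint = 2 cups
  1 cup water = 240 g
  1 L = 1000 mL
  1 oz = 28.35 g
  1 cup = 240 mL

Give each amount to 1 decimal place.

Scaling factor: 44/24 = 11/6.
all-purpose flour: 8 oz × 11/6 ≈ 14.7 oz
water: 1 L × 11/6 × 1000 mL/L ÷ 240 mL/cup ≈ 7.6 cup
butter: 12 oz × 11/6 × 28.35 g/oz ÷ 227 g/cup ≈ 2.7 cup

all-purpose flour: 14.7 oz; water: 7.6 cup; butter: 2.7 cup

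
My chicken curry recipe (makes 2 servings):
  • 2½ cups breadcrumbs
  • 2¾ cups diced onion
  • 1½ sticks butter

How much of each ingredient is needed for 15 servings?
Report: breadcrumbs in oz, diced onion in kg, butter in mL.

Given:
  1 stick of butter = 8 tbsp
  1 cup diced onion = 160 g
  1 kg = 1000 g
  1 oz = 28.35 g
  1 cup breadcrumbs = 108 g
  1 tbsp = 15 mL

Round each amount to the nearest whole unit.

breadcrumbs: 71 oz; diced onion: 3 kg; butter: 1350 mL

Scaling factor: 15/2 = 7.5.
breadcrumbs: 2.5 cup × 15/2 × 108 g/cup ÷ 28.35 g/oz ≈ 71 oz
diced onion: 2.75 cup × 15/2 × 160 g/cup ÷ 1000 g/kg ≈ 3 kg
butter: 1.5 stick × 15/2 × 8 tbsp/stick × 15 mL/tbsp = 1350 mL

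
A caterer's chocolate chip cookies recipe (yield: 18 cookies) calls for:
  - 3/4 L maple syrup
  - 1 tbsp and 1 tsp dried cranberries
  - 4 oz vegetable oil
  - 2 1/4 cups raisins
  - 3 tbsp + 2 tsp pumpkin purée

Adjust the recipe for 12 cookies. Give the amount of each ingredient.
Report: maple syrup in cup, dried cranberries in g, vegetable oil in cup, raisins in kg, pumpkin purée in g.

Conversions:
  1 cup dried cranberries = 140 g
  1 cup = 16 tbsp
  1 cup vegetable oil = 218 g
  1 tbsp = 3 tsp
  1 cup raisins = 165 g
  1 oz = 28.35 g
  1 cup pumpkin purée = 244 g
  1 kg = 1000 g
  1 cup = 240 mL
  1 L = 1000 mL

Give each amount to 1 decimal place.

Scaling factor: 12/18 = 2/3.
maple syrup: 0.75 L × 2/3 × 1000 mL/L ÷ 240 mL/cup ≈ 2.1 cup
dried cranberries: (1 tbsp + 1 tsp = 4/3 tbsp) × 2/3 ÷ 16 tbsp/cup × 140 g/cup ≈ 7.8 g
vegetable oil: 4 oz × 2/3 × 28.35 g/oz ÷ 218 g/cup ≈ 0.3 cup
raisins: 2.25 cup × 2/3 × 165 g/cup ÷ 1000 g/kg ≈ 0.2 kg
pumpkin purée: (3 tbsp + 2 tsp = 11/3 tbsp) × 2/3 ÷ 16 tbsp/cup × 244 g/cup ≈ 37.3 g

maple syrup: 2.1 cup; dried cranberries: 7.8 g; vegetable oil: 0.3 cup; raisins: 0.2 kg; pumpkin purée: 37.3 g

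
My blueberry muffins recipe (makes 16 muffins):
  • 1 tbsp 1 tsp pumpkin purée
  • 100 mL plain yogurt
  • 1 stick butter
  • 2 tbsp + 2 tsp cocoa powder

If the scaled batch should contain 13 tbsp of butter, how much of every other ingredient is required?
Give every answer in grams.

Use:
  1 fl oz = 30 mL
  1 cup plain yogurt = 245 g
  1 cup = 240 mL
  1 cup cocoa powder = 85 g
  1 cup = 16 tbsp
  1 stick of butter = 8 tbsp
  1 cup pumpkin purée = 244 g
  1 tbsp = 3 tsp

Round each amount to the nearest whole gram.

The original recipe has 8 tbsp of butter, so the scaling factor is 13 ÷ 8 = 13/8 = 1.625.
pumpkin purée: (1 tbsp + 1 tsp = 4/3 tbsp) × 13/8 ÷ 16 tbsp/cup × 244 g/cup ≈ 33 g
plain yogurt: 100 mL × 13/8 ÷ 240 mL/cup × 245 g/cup ≈ 166 g
cocoa powder: (2 tbsp + 2 tsp = 8/3 tbsp) × 13/8 ÷ 16 tbsp/cup × 85 g/cup ≈ 23 g

pumpkin purée: 33 g; plain yogurt: 166 g; cocoa powder: 23 g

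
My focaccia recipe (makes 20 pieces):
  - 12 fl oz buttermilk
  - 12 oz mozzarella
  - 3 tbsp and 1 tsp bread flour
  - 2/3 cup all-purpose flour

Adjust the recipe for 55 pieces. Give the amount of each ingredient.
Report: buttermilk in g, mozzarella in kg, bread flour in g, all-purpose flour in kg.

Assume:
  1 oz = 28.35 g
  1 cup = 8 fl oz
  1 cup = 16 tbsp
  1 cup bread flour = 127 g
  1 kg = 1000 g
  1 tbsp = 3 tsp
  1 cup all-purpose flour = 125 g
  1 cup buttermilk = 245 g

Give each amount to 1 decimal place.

Scaling factor: 55/20 = 11/4 = 2.75.
buttermilk: 12 fl oz × 11/4 ÷ 8 fl oz/cup × 245 g/cup ≈ 1010.6 g
mozzarella: 12 oz × 11/4 × 28.35 g/oz ÷ 1000 g/kg ≈ 0.9 kg
bread flour: (3 tbsp + 1 tsp = 10/3 tbsp) × 11/4 ÷ 16 tbsp/cup × 127 g/cup ≈ 72.8 g
all-purpose flour: 2/3 cup × 11/4 × 125 g/cup ÷ 1000 g/kg ≈ 0.2 kg

buttermilk: 1010.6 g; mozzarella: 0.9 kg; bread flour: 72.8 g; all-purpose flour: 0.2 kg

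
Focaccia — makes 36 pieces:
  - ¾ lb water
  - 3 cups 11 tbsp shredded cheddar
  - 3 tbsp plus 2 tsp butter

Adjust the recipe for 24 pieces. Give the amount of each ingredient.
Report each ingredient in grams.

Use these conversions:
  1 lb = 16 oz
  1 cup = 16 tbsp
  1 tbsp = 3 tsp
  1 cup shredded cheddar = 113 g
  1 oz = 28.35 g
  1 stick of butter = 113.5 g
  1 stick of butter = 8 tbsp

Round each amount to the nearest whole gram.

Scaling factor: 24/36 = 2/3.
water: 0.75 lb × 2/3 × 16 oz/lb × 28.35 g/oz ≈ 227 g
shredded cheddar: (3 cup + 11 tbsp = 3.6875 cup) × 2/3 × 113 g/cup ≈ 278 g
butter: (3 tbsp + 2 tsp = 11/3 tbsp) × 2/3 ÷ 8 tbsp/stick × 113.5 g/stick ≈ 35 g

water: 227 g; shredded cheddar: 278 g; butter: 35 g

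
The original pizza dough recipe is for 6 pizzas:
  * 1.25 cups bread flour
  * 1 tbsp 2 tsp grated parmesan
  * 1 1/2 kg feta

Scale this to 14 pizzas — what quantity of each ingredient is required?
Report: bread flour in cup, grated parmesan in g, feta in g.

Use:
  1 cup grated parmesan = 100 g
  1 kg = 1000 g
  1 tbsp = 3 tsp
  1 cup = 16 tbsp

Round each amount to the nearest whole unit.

Scaling factor: 14/6 = 7/3.
bread flour: 1.25 cup × 7/3 ≈ 3 cup
grated parmesan: (1 tbsp + 2 tsp = 5/3 tbsp) × 7/3 ÷ 16 tbsp/cup × 100 g/cup ≈ 24 g
feta: 1.5 kg × 7/3 × 1000 g/kg = 3500 g

bread flour: 3 cup; grated parmesan: 24 g; feta: 3500 g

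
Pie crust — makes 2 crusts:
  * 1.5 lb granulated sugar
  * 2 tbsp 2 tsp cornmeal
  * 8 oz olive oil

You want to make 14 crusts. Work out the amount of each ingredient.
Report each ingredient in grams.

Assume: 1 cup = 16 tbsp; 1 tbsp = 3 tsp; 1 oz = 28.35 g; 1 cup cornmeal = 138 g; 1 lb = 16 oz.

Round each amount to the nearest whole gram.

Scaling factor: 14/2 = 7.
granulated sugar: 1.5 lb × 7 × 16 oz/lb × 28.35 g/oz ≈ 4763 g
cornmeal: (2 tbsp + 2 tsp = 8/3 tbsp) × 7 ÷ 16 tbsp/cup × 138 g/cup = 161 g
olive oil: 8 oz × 7 × 28.35 g/oz ≈ 1588 g

granulated sugar: 4763 g; cornmeal: 161 g; olive oil: 1588 g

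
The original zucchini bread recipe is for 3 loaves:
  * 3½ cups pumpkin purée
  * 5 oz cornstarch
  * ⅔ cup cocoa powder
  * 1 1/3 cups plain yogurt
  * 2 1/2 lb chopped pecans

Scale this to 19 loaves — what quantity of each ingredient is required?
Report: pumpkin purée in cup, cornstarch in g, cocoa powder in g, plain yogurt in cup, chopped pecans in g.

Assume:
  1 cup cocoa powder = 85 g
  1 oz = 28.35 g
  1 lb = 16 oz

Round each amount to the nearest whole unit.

pumpkin purée: 22 cup; cornstarch: 898 g; cocoa powder: 359 g; plain yogurt: 8 cup; chopped pecans: 7182 g

Scaling factor: 19/3.
pumpkin purée: 3.5 cup × 19/3 ≈ 22 cup
cornstarch: 5 oz × 19/3 × 28.35 g/oz ≈ 898 g
cocoa powder: 2/3 cup × 19/3 × 85 g/cup ≈ 359 g
plain yogurt: 4/3 cup × 19/3 ≈ 8 cup
chopped pecans: 2.5 lb × 19/3 × 16 oz/lb × 28.35 g/oz = 7182 g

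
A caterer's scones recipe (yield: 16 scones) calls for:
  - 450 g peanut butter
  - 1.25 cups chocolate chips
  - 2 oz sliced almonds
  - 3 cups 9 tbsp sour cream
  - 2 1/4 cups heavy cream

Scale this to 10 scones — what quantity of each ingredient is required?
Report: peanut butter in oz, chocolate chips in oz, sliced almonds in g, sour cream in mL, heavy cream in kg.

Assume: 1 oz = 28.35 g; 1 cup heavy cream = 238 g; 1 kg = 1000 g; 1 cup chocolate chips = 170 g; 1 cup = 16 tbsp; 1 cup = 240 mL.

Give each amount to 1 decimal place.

Scaling factor: 10/16 = 5/8 = 0.625.
peanut butter: 450 g × 5/8 ÷ 28.35 g/oz ≈ 9.9 oz
chocolate chips: 1.25 cup × 5/8 × 170 g/cup ÷ 28.35 g/oz ≈ 4.7 oz
sliced almonds: 2 oz × 5/8 × 28.35 g/oz ≈ 35.4 g
sour cream: (3 cup + 9 tbsp = 3.5625 cup) × 5/8 × 240 mL/cup ≈ 534.4 mL
heavy cream: 2.25 cup × 5/8 × 238 g/cup ÷ 1000 g/kg ≈ 0.3 kg

peanut butter: 9.9 oz; chocolate chips: 4.7 oz; sliced almonds: 35.4 g; sour cream: 534.4 mL; heavy cream: 0.3 kg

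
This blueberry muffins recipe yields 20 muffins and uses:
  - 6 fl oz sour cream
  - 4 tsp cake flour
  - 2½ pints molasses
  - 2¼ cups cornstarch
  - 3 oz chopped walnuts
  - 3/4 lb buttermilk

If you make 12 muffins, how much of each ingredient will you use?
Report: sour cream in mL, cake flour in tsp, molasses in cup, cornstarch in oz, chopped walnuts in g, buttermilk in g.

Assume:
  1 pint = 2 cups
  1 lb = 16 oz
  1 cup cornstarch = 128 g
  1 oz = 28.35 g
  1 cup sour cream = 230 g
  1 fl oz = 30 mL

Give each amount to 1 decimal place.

Scaling factor: 12/20 = 3/5 = 0.6.
sour cream: 6 fl oz × 3/5 × 30 mL/fl oz = 108.0 mL
cake flour: 4 tsp × 3/5 = 2.4 tsp
molasses: 2.5 pint × 3/5 × 2 cup/pint = 3.0 cup
cornstarch: 2.25 cup × 3/5 × 128 g/cup ÷ 28.35 g/oz ≈ 6.1 oz
chopped walnuts: 3 oz × 3/5 × 28.35 g/oz ≈ 51.0 g
buttermilk: 0.75 lb × 3/5 × 16 oz/lb × 28.35 g/oz ≈ 204.1 g

sour cream: 108.0 mL; cake flour: 2.4 tsp; molasses: 3.0 cup; cornstarch: 6.1 oz; chopped walnuts: 51.0 g; buttermilk: 204.1 g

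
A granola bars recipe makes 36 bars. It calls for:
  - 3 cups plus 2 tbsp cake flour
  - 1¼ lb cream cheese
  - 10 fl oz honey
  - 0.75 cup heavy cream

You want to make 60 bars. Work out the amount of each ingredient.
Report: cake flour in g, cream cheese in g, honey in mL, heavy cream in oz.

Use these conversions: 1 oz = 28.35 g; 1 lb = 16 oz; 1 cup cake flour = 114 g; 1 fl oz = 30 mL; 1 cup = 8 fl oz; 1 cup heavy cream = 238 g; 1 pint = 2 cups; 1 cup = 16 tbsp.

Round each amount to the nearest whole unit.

cake flour: 594 g; cream cheese: 945 g; honey: 500 mL; heavy cream: 10 oz

Scaling factor: 60/36 = 5/3.
cake flour: (3 cup + 2 tbsp = 3.125 cup) × 5/3 × 114 g/cup ≈ 594 g
cream cheese: 1.25 lb × 5/3 × 16 oz/lb × 28.35 g/oz = 945 g
honey: 10 fl oz × 5/3 × 30 mL/fl oz = 500 mL
heavy cream: 0.75 cup × 5/3 × 238 g/cup ÷ 28.35 g/oz ≈ 10 oz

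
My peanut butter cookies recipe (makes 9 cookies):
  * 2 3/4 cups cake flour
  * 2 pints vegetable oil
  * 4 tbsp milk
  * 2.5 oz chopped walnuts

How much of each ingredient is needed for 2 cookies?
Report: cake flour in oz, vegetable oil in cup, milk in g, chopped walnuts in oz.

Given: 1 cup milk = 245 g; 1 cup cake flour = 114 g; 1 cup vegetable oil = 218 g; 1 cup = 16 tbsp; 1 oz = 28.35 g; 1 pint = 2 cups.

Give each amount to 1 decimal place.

cake flour: 2.5 oz; vegetable oil: 0.9 cup; milk: 13.6 g; chopped walnuts: 0.6 oz

Scaling factor: 2/9.
cake flour: 2.75 cup × 2/9 × 114 g/cup ÷ 28.35 g/oz ≈ 2.5 oz
vegetable oil: 2 pint × 2/9 × 2 cup/pint ≈ 0.9 cup
milk: 4 tbsp × 2/9 ÷ 16 tbsp/cup × 245 g/cup ≈ 13.6 g
chopped walnuts: 2.5 oz × 2/9 ≈ 0.6 oz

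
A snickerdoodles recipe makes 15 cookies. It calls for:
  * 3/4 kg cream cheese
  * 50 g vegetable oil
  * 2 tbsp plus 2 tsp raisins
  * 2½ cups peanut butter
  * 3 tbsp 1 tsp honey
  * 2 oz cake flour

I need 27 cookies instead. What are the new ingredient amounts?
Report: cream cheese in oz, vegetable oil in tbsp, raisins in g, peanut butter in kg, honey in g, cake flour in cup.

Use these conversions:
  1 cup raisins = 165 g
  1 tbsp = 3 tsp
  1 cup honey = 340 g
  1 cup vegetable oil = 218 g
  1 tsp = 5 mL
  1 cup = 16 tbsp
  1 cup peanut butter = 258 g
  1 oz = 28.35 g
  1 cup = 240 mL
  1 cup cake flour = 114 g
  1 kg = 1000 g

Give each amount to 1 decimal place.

cream cheese: 47.6 oz; vegetable oil: 6.6 tbsp; raisins: 49.5 g; peanut butter: 1.2 kg; honey: 127.5 g; cake flour: 0.9 cup

Scaling factor: 27/15 = 9/5 = 1.8.
cream cheese: 0.75 kg × 9/5 × 1000 g/kg ÷ 28.35 g/oz ≈ 47.6 oz
vegetable oil: 50 g × 9/5 ÷ 218 g/cup × 16 tbsp/cup ≈ 6.6 tbsp
raisins: (2 tbsp + 2 tsp = 8/3 tbsp) × 9/5 ÷ 16 tbsp/cup × 165 g/cup = 49.5 g
peanut butter: 2.5 cup × 9/5 × 258 g/cup ÷ 1000 g/kg ≈ 1.2 kg
honey: (3 tbsp + 1 tsp = 10/3 tbsp) × 9/5 ÷ 16 tbsp/cup × 340 g/cup = 127.5 g
cake flour: 2 oz × 9/5 × 28.35 g/oz ÷ 114 g/cup ≈ 0.9 cup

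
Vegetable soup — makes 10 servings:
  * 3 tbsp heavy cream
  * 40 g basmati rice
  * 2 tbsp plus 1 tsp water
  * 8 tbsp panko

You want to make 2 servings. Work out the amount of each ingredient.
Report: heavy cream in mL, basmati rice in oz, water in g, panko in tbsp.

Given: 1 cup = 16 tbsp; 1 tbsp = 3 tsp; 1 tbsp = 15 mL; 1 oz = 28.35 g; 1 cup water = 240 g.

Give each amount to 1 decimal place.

heavy cream: 9.0 mL; basmati rice: 0.3 oz; water: 7.0 g; panko: 1.6 tbsp

Scaling factor: 2/10 = 1/5 = 0.2.
heavy cream: 3 tbsp × 1/5 × 15 mL/tbsp = 9.0 mL
basmati rice: 40 g × 1/5 ÷ 28.35 g/oz ≈ 0.3 oz
water: (2 tbsp + 1 tsp = 7/3 tbsp) × 1/5 ÷ 16 tbsp/cup × 240 g/cup = 7.0 g
panko: 8 tbsp × 1/5 = 1.6 tbsp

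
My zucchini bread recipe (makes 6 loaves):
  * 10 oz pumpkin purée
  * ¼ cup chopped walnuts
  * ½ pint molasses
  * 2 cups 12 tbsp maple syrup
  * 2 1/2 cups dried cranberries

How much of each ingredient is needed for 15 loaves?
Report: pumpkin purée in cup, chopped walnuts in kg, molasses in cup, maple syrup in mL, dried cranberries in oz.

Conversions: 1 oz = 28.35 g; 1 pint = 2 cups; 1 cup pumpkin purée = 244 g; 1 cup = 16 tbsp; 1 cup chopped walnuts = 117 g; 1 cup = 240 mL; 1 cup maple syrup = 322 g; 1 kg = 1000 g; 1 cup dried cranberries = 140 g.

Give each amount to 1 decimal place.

Scaling factor: 15/6 = 5/2 = 2.5.
pumpkin purée: 10 oz × 5/2 × 28.35 g/oz ÷ 244 g/cup ≈ 2.9 cup
chopped walnuts: 0.25 cup × 5/2 × 117 g/cup ÷ 1000 g/kg ≈ 0.1 kg
molasses: 0.5 pint × 5/2 × 2 cup/pint = 2.5 cup
maple syrup: (2 cup + 12 tbsp = 2.75 cup) × 5/2 × 240 mL/cup = 1650.0 mL
dried cranberries: 2.5 cup × 5/2 × 140 g/cup ÷ 28.35 g/oz ≈ 30.9 oz

pumpkin purée: 2.9 cup; chopped walnuts: 0.1 kg; molasses: 2.5 cup; maple syrup: 1650.0 mL; dried cranberries: 30.9 oz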